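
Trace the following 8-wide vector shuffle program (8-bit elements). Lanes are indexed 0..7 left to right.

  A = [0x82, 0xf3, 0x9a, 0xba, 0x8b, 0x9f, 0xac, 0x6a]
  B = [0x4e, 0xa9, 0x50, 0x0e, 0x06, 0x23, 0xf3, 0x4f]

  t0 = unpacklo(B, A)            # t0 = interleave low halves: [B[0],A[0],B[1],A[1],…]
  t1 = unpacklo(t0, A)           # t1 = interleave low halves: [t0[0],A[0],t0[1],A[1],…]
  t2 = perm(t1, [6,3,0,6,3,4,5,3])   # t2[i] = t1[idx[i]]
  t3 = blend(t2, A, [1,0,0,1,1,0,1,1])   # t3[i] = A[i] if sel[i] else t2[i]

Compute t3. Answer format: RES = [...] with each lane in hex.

RES = [ 0x82  0xf3  0x4e  0xba  0x8b  0xa9  0xac  0x6a ]

→ t0 |4e|82|a9|f3|50|9a|0e|ba|
→ t1 |4e|82|82|f3|a9|9a|f3|ba|
→ t2 |f3|f3|4e|f3|f3|a9|9a|f3|
→ t3 |82|f3|4e|ba|8b|a9|ac|6a|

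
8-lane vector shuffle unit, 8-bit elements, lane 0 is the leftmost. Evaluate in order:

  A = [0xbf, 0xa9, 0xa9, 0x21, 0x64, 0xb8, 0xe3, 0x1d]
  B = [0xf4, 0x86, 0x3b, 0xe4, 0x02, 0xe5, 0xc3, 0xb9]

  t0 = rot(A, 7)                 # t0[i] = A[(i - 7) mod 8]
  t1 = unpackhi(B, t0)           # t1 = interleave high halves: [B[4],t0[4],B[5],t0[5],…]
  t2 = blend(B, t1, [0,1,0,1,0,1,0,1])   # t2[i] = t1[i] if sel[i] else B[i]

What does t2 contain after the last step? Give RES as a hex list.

RES = [0xf4, 0xb8, 0x3b, 0xe3, 0x02, 0x1d, 0xc3, 0xbf]

t0 = [0xa9, 0xa9, 0x21, 0x64, 0xb8, 0xe3, 0x1d, 0xbf]
t1 = [0x02, 0xb8, 0xe5, 0xe3, 0xc3, 0x1d, 0xb9, 0xbf]
t2 = [0xf4, 0xb8, 0x3b, 0xe3, 0x02, 0x1d, 0xc3, 0xbf]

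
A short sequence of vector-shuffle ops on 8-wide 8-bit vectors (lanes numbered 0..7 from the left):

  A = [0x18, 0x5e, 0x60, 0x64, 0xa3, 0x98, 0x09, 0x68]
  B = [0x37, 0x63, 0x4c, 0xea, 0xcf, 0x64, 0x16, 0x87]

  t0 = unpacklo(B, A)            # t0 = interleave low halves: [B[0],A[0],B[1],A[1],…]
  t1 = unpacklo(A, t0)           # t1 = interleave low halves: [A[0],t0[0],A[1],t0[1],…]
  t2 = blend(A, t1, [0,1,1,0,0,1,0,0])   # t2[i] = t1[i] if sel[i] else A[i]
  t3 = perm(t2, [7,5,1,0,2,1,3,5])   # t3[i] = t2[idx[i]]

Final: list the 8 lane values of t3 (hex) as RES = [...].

RES = [0x68, 0x63, 0x37, 0x18, 0x5e, 0x37, 0x64, 0x63]

→ t0 |37|18|63|5e|4c|60|ea|64|
→ t1 |18|37|5e|18|60|63|64|5e|
→ t2 |18|37|5e|64|a3|63|09|68|
→ t3 |68|63|37|18|5e|37|64|63|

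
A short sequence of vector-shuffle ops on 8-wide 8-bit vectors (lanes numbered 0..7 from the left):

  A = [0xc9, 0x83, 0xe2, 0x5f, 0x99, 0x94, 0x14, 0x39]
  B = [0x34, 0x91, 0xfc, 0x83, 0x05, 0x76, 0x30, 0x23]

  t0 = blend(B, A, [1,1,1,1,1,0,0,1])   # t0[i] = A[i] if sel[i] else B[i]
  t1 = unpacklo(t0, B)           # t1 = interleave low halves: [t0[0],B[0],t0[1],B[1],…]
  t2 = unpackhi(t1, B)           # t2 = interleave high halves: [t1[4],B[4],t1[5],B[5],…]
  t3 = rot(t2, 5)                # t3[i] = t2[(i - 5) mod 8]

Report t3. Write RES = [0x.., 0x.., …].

RES = [ 0x76  0x5f  0x30  0x83  0x23  0xe2  0x05  0xfc ]

  t0: c9 83 e2 5f 99 76 30 39
  t1: c9 34 83 91 e2 fc 5f 83
  t2: e2 05 fc 76 5f 30 83 23
  t3: 76 5f 30 83 23 e2 05 fc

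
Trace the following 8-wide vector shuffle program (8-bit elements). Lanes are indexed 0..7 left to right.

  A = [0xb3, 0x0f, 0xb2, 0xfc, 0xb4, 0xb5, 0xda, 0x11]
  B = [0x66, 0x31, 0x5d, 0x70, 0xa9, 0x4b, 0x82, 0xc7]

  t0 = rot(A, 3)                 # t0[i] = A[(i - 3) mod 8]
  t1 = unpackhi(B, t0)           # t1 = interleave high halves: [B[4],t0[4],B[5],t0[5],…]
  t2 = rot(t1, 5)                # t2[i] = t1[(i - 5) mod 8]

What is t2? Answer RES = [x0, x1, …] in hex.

t0 = [0xb5, 0xda, 0x11, 0xb3, 0x0f, 0xb2, 0xfc, 0xb4]
t1 = [0xa9, 0x0f, 0x4b, 0xb2, 0x82, 0xfc, 0xc7, 0xb4]
t2 = [0xb2, 0x82, 0xfc, 0xc7, 0xb4, 0xa9, 0x0f, 0x4b]

RES = [ 0xb2  0x82  0xfc  0xc7  0xb4  0xa9  0x0f  0x4b ]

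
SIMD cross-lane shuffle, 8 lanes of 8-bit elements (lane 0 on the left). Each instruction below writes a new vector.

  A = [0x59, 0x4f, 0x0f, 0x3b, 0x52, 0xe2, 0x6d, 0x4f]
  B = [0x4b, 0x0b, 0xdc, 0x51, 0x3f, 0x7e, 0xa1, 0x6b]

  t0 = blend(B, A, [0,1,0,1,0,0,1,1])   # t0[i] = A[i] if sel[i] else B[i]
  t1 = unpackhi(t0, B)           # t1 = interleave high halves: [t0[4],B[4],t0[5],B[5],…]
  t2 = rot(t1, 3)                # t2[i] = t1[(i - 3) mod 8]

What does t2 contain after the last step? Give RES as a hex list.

t0 = [0x4b, 0x4f, 0xdc, 0x3b, 0x3f, 0x7e, 0x6d, 0x4f]
t1 = [0x3f, 0x3f, 0x7e, 0x7e, 0x6d, 0xa1, 0x4f, 0x6b]
t2 = [0xa1, 0x4f, 0x6b, 0x3f, 0x3f, 0x7e, 0x7e, 0x6d]

RES = [ 0xa1  0x4f  0x6b  0x3f  0x3f  0x7e  0x7e  0x6d ]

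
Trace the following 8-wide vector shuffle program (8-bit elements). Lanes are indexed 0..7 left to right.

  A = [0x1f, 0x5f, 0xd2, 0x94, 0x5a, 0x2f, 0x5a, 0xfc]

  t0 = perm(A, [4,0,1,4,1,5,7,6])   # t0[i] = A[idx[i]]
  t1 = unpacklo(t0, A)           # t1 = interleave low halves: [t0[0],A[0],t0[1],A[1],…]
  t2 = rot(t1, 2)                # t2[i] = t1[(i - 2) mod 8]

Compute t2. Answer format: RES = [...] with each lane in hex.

→ t0 |5a|1f|5f|5a|5f|2f|fc|5a|
→ t1 |5a|1f|1f|5f|5f|d2|5a|94|
→ t2 |5a|94|5a|1f|1f|5f|5f|d2|

RES = [0x5a, 0x94, 0x5a, 0x1f, 0x1f, 0x5f, 0x5f, 0xd2]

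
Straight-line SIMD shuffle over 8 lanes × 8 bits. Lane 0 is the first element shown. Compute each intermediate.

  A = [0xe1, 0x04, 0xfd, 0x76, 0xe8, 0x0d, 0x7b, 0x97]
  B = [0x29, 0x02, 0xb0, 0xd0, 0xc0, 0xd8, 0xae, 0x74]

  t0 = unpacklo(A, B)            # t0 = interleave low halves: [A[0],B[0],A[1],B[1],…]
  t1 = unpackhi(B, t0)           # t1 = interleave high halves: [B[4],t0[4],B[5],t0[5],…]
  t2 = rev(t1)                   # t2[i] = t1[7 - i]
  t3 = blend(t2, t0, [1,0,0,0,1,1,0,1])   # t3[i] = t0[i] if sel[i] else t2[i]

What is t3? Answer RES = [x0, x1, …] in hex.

RES = [ 0xe1  0x74  0x76  0xae  0xfd  0xb0  0xfd  0xd0 ]

→ t0 |e1|29|04|02|fd|b0|76|d0|
→ t1 |c0|fd|d8|b0|ae|76|74|d0|
→ t2 |d0|74|76|ae|b0|d8|fd|c0|
→ t3 |e1|74|76|ae|fd|b0|fd|d0|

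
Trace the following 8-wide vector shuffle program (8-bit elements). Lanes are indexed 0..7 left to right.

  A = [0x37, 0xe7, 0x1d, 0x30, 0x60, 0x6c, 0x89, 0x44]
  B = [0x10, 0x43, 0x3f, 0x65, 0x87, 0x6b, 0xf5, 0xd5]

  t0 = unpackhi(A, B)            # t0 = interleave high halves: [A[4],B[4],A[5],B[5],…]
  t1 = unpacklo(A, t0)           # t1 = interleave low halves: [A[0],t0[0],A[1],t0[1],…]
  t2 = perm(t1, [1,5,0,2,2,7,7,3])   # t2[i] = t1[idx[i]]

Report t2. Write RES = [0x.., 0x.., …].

RES = [ 0x60  0x6c  0x37  0xe7  0xe7  0x6b  0x6b  0x87 ]

t0 = [0x60, 0x87, 0x6c, 0x6b, 0x89, 0xf5, 0x44, 0xd5]
t1 = [0x37, 0x60, 0xe7, 0x87, 0x1d, 0x6c, 0x30, 0x6b]
t2 = [0x60, 0x6c, 0x37, 0xe7, 0xe7, 0x6b, 0x6b, 0x87]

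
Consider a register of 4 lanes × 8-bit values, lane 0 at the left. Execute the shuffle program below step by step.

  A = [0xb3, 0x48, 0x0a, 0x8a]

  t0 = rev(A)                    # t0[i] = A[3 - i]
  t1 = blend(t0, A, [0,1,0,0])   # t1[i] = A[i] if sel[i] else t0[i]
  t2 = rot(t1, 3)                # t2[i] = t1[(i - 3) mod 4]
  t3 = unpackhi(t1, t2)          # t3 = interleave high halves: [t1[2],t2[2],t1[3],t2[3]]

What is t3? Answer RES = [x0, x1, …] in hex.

t0 = [0x8a, 0x0a, 0x48, 0xb3]
t1 = [0x8a, 0x48, 0x48, 0xb3]
t2 = [0x48, 0x48, 0xb3, 0x8a]
t3 = [0x48, 0xb3, 0xb3, 0x8a]

RES = [0x48, 0xb3, 0xb3, 0x8a]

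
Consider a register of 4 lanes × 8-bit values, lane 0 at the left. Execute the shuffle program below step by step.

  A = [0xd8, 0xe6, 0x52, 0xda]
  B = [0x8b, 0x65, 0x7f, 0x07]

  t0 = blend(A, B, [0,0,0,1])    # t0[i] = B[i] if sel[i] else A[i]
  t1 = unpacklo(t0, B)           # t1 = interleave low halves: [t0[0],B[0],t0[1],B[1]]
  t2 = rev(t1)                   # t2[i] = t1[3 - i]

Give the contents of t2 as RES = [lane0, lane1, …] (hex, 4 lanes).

RES = [0x65, 0xe6, 0x8b, 0xd8]

→ t0 |d8|e6|52|07|
→ t1 |d8|8b|e6|65|
→ t2 |65|e6|8b|d8|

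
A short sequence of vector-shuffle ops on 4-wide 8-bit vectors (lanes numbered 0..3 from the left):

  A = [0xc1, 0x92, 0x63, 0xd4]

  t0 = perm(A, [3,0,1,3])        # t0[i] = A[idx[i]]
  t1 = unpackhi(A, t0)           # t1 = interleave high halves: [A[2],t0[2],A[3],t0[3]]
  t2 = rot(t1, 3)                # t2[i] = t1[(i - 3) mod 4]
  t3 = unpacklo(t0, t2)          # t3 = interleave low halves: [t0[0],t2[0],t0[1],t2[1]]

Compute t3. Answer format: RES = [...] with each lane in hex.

t0 = [0xd4, 0xc1, 0x92, 0xd4]
t1 = [0x63, 0x92, 0xd4, 0xd4]
t2 = [0x92, 0xd4, 0xd4, 0x63]
t3 = [0xd4, 0x92, 0xc1, 0xd4]

RES = [ 0xd4  0x92  0xc1  0xd4 ]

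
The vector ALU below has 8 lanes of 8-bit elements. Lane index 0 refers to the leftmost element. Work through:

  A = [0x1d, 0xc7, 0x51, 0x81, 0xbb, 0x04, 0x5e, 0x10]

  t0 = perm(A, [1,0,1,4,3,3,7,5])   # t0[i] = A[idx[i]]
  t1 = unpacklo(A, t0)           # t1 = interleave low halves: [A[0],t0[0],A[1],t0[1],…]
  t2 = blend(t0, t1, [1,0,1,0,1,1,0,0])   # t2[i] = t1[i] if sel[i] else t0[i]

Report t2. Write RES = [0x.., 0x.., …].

  t0: c7 1d c7 bb 81 81 10 04
  t1: 1d c7 c7 1d 51 c7 81 bb
  t2: 1d 1d c7 bb 51 c7 10 04

RES = [ 0x1d  0x1d  0xc7  0xbb  0x51  0xc7  0x10  0x04 ]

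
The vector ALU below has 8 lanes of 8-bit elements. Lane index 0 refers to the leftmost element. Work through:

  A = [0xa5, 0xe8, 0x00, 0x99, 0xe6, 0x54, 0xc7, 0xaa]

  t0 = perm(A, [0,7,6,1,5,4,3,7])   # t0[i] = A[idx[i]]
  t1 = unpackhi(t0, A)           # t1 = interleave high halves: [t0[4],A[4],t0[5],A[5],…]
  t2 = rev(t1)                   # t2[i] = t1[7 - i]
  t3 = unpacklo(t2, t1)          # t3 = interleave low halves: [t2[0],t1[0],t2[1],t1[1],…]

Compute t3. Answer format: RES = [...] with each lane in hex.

RES = [ 0xaa  0x54  0xaa  0xe6  0xc7  0xe6  0x99  0x54 ]

t0 = [0xa5, 0xaa, 0xc7, 0xe8, 0x54, 0xe6, 0x99, 0xaa]
t1 = [0x54, 0xe6, 0xe6, 0x54, 0x99, 0xc7, 0xaa, 0xaa]
t2 = [0xaa, 0xaa, 0xc7, 0x99, 0x54, 0xe6, 0xe6, 0x54]
t3 = [0xaa, 0x54, 0xaa, 0xe6, 0xc7, 0xe6, 0x99, 0x54]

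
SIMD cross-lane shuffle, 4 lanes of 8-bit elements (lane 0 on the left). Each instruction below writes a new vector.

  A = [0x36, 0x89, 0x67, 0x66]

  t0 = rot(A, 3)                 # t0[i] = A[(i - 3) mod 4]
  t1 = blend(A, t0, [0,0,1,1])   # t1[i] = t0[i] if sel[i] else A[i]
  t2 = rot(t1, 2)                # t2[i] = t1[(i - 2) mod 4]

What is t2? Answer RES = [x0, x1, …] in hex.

RES = [0x66, 0x36, 0x36, 0x89]

  t0: 89 67 66 36
  t1: 36 89 66 36
  t2: 66 36 36 89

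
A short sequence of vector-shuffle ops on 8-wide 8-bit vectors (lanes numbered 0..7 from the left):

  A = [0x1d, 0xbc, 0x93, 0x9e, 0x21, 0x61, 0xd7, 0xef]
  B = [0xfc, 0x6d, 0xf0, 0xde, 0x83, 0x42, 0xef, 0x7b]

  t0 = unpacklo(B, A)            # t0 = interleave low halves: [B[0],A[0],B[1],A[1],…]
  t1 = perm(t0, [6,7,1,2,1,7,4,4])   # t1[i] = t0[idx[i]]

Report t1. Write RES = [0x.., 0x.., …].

t0 = [0xfc, 0x1d, 0x6d, 0xbc, 0xf0, 0x93, 0xde, 0x9e]
t1 = [0xde, 0x9e, 0x1d, 0x6d, 0x1d, 0x9e, 0xf0, 0xf0]

RES = [0xde, 0x9e, 0x1d, 0x6d, 0x1d, 0x9e, 0xf0, 0xf0]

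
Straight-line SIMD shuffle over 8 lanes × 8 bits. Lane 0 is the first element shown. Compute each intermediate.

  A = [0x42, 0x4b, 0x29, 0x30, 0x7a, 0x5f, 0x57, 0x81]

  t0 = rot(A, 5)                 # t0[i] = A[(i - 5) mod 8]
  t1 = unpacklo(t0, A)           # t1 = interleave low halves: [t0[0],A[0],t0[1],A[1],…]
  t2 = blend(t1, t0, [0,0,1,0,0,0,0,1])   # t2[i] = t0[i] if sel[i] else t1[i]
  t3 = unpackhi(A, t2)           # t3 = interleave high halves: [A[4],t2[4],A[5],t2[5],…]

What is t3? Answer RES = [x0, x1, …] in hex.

RES = [0x7a, 0x5f, 0x5f, 0x29, 0x57, 0x57, 0x81, 0x29]

t0 = [0x30, 0x7a, 0x5f, 0x57, 0x81, 0x42, 0x4b, 0x29]
t1 = [0x30, 0x42, 0x7a, 0x4b, 0x5f, 0x29, 0x57, 0x30]
t2 = [0x30, 0x42, 0x5f, 0x4b, 0x5f, 0x29, 0x57, 0x29]
t3 = [0x7a, 0x5f, 0x5f, 0x29, 0x57, 0x57, 0x81, 0x29]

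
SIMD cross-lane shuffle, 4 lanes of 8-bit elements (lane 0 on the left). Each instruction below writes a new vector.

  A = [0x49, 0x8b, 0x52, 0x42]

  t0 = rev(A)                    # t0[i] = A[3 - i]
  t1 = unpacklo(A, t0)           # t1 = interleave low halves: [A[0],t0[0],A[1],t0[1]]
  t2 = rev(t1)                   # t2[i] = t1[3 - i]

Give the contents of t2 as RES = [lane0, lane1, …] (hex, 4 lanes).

→ t0 |42|52|8b|49|
→ t1 |49|42|8b|52|
→ t2 |52|8b|42|49|

RES = [0x52, 0x8b, 0x42, 0x49]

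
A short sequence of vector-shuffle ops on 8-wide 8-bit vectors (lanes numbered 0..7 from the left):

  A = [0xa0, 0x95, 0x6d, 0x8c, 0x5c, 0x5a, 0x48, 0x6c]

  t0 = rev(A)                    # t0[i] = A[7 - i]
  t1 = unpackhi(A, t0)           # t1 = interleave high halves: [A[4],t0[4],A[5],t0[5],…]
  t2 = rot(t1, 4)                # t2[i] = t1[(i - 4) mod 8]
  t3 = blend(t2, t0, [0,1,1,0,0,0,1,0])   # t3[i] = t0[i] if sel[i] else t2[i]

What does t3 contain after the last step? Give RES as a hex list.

  t0: 6c 48 5a 5c 8c 6d 95 a0
  t1: 5c 8c 5a 6d 48 95 6c a0
  t2: 48 95 6c a0 5c 8c 5a 6d
  t3: 48 48 5a a0 5c 8c 95 6d

RES = [ 0x48  0x48  0x5a  0xa0  0x5c  0x8c  0x95  0x6d ]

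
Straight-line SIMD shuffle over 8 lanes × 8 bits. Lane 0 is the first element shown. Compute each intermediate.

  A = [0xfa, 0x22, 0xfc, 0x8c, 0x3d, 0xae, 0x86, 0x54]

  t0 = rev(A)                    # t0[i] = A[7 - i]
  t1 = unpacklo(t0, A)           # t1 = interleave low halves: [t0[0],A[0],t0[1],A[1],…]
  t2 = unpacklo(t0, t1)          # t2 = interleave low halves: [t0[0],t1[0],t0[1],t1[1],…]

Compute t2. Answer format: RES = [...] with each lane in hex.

→ t0 |54|86|ae|3d|8c|fc|22|fa|
→ t1 |54|fa|86|22|ae|fc|3d|8c|
→ t2 |54|54|86|fa|ae|86|3d|22|

RES = [0x54, 0x54, 0x86, 0xfa, 0xae, 0x86, 0x3d, 0x22]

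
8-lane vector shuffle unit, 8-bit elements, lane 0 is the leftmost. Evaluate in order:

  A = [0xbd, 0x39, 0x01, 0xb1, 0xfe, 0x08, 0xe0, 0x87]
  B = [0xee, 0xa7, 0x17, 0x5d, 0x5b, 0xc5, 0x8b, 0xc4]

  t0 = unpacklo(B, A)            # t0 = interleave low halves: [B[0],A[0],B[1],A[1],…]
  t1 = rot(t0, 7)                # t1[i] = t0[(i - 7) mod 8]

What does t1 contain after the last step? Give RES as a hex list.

→ t0 |ee|bd|a7|39|17|01|5d|b1|
→ t1 |bd|a7|39|17|01|5d|b1|ee|

RES = [ 0xbd  0xa7  0x39  0x17  0x01  0x5d  0xb1  0xee ]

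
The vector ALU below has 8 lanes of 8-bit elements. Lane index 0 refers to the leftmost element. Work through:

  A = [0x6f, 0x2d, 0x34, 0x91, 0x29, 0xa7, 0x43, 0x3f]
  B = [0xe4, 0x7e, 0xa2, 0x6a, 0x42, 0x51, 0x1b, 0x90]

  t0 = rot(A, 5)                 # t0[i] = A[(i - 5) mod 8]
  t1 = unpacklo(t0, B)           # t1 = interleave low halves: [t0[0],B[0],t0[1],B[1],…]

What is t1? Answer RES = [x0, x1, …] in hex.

→ t0 |91|29|a7|43|3f|6f|2d|34|
→ t1 |91|e4|29|7e|a7|a2|43|6a|

RES = [ 0x91  0xe4  0x29  0x7e  0xa7  0xa2  0x43  0x6a ]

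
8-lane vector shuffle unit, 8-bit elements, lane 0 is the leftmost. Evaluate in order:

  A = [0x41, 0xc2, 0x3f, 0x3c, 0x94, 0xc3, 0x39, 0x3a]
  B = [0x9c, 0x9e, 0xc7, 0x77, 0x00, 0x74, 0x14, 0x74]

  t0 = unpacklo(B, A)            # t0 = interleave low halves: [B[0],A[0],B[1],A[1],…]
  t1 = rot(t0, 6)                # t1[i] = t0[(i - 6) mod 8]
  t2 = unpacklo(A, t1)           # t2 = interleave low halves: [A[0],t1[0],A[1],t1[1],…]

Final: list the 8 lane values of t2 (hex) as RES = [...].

RES = [0x41, 0x9e, 0xc2, 0xc2, 0x3f, 0xc7, 0x3c, 0x3f]

→ t0 |9c|41|9e|c2|c7|3f|77|3c|
→ t1 |9e|c2|c7|3f|77|3c|9c|41|
→ t2 |41|9e|c2|c2|3f|c7|3c|3f|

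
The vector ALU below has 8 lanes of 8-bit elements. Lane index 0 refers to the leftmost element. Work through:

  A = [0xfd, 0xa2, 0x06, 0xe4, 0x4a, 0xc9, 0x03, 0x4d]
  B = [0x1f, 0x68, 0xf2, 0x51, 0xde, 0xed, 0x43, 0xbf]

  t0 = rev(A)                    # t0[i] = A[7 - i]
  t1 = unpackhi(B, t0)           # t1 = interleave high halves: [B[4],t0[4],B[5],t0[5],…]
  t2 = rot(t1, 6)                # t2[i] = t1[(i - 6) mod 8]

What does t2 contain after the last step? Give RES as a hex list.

RES = [0xed, 0x06, 0x43, 0xa2, 0xbf, 0xfd, 0xde, 0xe4]

t0 = [0x4d, 0x03, 0xc9, 0x4a, 0xe4, 0x06, 0xa2, 0xfd]
t1 = [0xde, 0xe4, 0xed, 0x06, 0x43, 0xa2, 0xbf, 0xfd]
t2 = [0xed, 0x06, 0x43, 0xa2, 0xbf, 0xfd, 0xde, 0xe4]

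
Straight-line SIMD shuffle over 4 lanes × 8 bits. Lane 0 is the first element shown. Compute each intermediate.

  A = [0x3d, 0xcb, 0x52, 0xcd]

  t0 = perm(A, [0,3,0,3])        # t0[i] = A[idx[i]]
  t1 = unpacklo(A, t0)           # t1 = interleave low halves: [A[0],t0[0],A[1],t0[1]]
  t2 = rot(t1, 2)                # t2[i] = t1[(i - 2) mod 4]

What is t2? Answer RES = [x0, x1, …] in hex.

→ t0 |3d|cd|3d|cd|
→ t1 |3d|3d|cb|cd|
→ t2 |cb|cd|3d|3d|

RES = [ 0xcb  0xcd  0x3d  0x3d ]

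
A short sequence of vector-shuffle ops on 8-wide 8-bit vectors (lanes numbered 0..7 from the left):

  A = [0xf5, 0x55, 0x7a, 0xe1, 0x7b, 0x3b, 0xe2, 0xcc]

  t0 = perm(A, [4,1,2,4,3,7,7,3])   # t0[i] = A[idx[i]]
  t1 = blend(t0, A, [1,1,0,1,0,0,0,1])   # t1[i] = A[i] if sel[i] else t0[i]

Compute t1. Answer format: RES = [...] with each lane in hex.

RES = [0xf5, 0x55, 0x7a, 0xe1, 0xe1, 0xcc, 0xcc, 0xcc]

t0 = [0x7b, 0x55, 0x7a, 0x7b, 0xe1, 0xcc, 0xcc, 0xe1]
t1 = [0xf5, 0x55, 0x7a, 0xe1, 0xe1, 0xcc, 0xcc, 0xcc]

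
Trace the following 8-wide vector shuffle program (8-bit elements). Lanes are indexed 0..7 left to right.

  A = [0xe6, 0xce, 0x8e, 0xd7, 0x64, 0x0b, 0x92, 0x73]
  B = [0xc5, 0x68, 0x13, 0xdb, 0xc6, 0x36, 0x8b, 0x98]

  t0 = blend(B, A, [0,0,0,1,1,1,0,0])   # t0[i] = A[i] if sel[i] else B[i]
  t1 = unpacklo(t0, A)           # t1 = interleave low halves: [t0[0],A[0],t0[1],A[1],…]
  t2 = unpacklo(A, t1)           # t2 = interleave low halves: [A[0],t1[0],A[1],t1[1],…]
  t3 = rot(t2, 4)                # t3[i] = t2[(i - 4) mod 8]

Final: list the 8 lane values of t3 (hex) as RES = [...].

RES = [ 0x8e  0x68  0xd7  0xce  0xe6  0xc5  0xce  0xe6 ]

  t0: c5 68 13 d7 64 0b 8b 98
  t1: c5 e6 68 ce 13 8e d7 d7
  t2: e6 c5 ce e6 8e 68 d7 ce
  t3: 8e 68 d7 ce e6 c5 ce e6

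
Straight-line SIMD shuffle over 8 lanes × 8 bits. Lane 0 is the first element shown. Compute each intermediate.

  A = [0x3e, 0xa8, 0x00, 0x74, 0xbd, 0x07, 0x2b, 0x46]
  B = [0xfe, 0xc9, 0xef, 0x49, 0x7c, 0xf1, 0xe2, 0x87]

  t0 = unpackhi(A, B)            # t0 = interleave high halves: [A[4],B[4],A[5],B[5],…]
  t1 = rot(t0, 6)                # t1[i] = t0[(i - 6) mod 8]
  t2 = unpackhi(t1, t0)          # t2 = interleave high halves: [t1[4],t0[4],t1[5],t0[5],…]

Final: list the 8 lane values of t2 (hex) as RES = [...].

RES = [0x46, 0x2b, 0x87, 0xe2, 0xbd, 0x46, 0x7c, 0x87]

→ t0 |bd|7c|07|f1|2b|e2|46|87|
→ t1 |07|f1|2b|e2|46|87|bd|7c|
→ t2 |46|2b|87|e2|bd|46|7c|87|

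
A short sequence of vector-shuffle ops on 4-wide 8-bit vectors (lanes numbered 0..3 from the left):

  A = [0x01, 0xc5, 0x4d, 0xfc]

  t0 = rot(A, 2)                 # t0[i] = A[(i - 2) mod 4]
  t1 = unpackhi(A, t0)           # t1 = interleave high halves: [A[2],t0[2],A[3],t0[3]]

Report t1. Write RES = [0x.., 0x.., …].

t0 = [0x4d, 0xfc, 0x01, 0xc5]
t1 = [0x4d, 0x01, 0xfc, 0xc5]

RES = [0x4d, 0x01, 0xfc, 0xc5]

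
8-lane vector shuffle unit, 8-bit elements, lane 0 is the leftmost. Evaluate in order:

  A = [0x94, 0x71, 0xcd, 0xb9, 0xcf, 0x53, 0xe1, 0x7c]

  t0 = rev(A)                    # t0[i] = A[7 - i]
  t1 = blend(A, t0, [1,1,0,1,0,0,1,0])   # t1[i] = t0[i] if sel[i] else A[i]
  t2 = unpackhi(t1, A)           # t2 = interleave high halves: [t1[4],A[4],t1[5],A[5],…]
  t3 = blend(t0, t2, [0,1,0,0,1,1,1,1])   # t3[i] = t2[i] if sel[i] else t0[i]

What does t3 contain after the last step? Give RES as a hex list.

t0 = [0x7c, 0xe1, 0x53, 0xcf, 0xb9, 0xcd, 0x71, 0x94]
t1 = [0x7c, 0xe1, 0xcd, 0xcf, 0xcf, 0x53, 0x71, 0x7c]
t2 = [0xcf, 0xcf, 0x53, 0x53, 0x71, 0xe1, 0x7c, 0x7c]
t3 = [0x7c, 0xcf, 0x53, 0xcf, 0x71, 0xe1, 0x7c, 0x7c]

RES = [0x7c, 0xcf, 0x53, 0xcf, 0x71, 0xe1, 0x7c, 0x7c]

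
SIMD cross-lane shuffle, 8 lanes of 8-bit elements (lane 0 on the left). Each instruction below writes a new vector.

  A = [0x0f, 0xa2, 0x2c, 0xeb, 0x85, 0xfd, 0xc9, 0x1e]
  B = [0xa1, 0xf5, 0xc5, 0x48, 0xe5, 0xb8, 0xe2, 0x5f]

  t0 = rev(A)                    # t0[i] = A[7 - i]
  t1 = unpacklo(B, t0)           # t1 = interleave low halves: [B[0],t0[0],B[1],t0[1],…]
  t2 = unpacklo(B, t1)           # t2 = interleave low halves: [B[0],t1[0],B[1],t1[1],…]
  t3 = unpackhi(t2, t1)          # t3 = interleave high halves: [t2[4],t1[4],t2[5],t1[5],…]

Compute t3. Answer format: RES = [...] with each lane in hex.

→ t0 |1e|c9|fd|85|eb|2c|a2|0f|
→ t1 |a1|1e|f5|c9|c5|fd|48|85|
→ t2 |a1|a1|f5|1e|c5|f5|48|c9|
→ t3 |c5|c5|f5|fd|48|48|c9|85|

RES = [ 0xc5  0xc5  0xf5  0xfd  0x48  0x48  0xc9  0x85 ]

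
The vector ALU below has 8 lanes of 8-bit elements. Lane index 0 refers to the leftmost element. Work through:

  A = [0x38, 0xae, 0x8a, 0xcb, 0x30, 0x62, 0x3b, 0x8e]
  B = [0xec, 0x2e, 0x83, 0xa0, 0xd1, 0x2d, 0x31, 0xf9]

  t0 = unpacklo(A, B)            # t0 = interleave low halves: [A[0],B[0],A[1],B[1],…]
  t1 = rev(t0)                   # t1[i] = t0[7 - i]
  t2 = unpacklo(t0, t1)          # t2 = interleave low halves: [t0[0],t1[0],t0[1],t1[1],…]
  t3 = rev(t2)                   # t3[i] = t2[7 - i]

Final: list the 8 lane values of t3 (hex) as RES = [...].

RES = [0x8a, 0x2e, 0x83, 0xae, 0xcb, 0xec, 0xa0, 0x38]

→ t0 |38|ec|ae|2e|8a|83|cb|a0|
→ t1 |a0|cb|83|8a|2e|ae|ec|38|
→ t2 |38|a0|ec|cb|ae|83|2e|8a|
→ t3 |8a|2e|83|ae|cb|ec|a0|38|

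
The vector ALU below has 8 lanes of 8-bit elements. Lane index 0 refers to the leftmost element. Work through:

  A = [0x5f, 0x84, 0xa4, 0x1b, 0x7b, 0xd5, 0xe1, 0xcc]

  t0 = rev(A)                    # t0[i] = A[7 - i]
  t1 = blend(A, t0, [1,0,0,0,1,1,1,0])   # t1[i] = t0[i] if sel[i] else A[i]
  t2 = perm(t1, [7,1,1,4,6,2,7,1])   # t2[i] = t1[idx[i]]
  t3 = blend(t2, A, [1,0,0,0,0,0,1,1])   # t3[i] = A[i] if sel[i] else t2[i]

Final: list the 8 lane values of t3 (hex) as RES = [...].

RES = [ 0x5f  0x84  0x84  0x1b  0x84  0xa4  0xe1  0xcc ]

t0 = [0xcc, 0xe1, 0xd5, 0x7b, 0x1b, 0xa4, 0x84, 0x5f]
t1 = [0xcc, 0x84, 0xa4, 0x1b, 0x1b, 0xa4, 0x84, 0xcc]
t2 = [0xcc, 0x84, 0x84, 0x1b, 0x84, 0xa4, 0xcc, 0x84]
t3 = [0x5f, 0x84, 0x84, 0x1b, 0x84, 0xa4, 0xe1, 0xcc]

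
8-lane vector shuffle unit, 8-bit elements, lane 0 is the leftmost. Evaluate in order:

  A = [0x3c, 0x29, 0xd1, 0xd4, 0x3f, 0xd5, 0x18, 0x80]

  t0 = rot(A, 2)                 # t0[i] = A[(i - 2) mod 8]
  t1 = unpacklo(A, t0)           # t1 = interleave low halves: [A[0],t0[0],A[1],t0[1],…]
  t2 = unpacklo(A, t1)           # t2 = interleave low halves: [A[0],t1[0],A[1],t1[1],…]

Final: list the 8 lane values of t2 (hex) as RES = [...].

  t0: 18 80 3c 29 d1 d4 3f d5
  t1: 3c 18 29 80 d1 3c d4 29
  t2: 3c 3c 29 18 d1 29 d4 80

RES = [0x3c, 0x3c, 0x29, 0x18, 0xd1, 0x29, 0xd4, 0x80]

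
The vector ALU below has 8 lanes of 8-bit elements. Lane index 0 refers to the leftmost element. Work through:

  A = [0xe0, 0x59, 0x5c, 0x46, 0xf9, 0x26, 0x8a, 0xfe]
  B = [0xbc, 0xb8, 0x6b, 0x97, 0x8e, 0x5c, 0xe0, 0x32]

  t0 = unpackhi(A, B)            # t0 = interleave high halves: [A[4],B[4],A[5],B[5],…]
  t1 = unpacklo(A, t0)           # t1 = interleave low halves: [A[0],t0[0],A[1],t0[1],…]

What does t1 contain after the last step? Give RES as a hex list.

t0 = [0xf9, 0x8e, 0x26, 0x5c, 0x8a, 0xe0, 0xfe, 0x32]
t1 = [0xe0, 0xf9, 0x59, 0x8e, 0x5c, 0x26, 0x46, 0x5c]

RES = [0xe0, 0xf9, 0x59, 0x8e, 0x5c, 0x26, 0x46, 0x5c]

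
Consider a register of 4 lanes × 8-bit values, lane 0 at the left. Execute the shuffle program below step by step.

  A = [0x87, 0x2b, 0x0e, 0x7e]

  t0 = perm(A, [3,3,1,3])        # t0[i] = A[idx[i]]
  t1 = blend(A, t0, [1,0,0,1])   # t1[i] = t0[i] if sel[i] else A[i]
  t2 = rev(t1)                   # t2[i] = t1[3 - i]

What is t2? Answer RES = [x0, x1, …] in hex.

RES = [ 0x7e  0x0e  0x2b  0x7e ]

  t0: 7e 7e 2b 7e
  t1: 7e 2b 0e 7e
  t2: 7e 0e 2b 7e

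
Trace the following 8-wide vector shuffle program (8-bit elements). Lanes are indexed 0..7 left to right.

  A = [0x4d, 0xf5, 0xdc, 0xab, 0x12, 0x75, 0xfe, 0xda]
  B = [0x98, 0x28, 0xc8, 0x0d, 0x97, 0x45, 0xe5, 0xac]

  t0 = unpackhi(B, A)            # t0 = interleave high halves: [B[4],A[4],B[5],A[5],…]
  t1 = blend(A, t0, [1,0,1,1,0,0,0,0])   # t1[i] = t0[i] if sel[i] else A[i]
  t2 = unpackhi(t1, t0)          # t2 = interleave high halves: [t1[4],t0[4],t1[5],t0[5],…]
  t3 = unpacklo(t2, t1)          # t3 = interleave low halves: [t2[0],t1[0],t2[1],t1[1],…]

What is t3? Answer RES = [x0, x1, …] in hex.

RES = [ 0x12  0x97  0xe5  0xf5  0x75  0x45  0xfe  0x75 ]

  t0: 97 12 45 75 e5 fe ac da
  t1: 97 f5 45 75 12 75 fe da
  t2: 12 e5 75 fe fe ac da da
  t3: 12 97 e5 f5 75 45 fe 75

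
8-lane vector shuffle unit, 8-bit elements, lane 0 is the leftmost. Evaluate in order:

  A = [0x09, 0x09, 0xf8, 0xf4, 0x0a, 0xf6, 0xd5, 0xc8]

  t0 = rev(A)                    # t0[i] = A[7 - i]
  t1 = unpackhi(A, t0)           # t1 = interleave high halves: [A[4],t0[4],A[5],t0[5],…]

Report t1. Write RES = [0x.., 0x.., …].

t0 = [0xc8, 0xd5, 0xf6, 0x0a, 0xf4, 0xf8, 0x09, 0x09]
t1 = [0x0a, 0xf4, 0xf6, 0xf8, 0xd5, 0x09, 0xc8, 0x09]

RES = [0x0a, 0xf4, 0xf6, 0xf8, 0xd5, 0x09, 0xc8, 0x09]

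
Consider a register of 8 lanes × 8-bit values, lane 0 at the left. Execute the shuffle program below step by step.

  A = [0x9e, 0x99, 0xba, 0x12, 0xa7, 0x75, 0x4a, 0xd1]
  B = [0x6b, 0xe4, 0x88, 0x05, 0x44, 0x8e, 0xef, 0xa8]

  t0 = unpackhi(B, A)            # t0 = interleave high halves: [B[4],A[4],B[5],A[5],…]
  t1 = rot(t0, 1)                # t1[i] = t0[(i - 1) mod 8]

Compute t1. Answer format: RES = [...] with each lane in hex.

RES = [ 0xd1  0x44  0xa7  0x8e  0x75  0xef  0x4a  0xa8 ]

→ t0 |44|a7|8e|75|ef|4a|a8|d1|
→ t1 |d1|44|a7|8e|75|ef|4a|a8|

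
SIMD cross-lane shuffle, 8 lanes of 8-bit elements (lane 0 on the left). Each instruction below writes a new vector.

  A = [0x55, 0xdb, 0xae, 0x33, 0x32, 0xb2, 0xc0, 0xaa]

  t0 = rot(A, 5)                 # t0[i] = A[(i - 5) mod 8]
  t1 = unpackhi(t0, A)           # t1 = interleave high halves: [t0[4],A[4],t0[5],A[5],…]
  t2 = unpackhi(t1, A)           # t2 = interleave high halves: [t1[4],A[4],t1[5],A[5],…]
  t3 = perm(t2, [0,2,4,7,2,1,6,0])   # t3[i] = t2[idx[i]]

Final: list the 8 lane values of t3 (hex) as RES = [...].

  t0: 33 32 b2 c0 aa 55 db ae
  t1: aa 32 55 b2 db c0 ae aa
  t2: db 32 c0 b2 ae c0 aa aa
  t3: db c0 ae aa c0 32 aa db

RES = [0xdb, 0xc0, 0xae, 0xaa, 0xc0, 0x32, 0xaa, 0xdb]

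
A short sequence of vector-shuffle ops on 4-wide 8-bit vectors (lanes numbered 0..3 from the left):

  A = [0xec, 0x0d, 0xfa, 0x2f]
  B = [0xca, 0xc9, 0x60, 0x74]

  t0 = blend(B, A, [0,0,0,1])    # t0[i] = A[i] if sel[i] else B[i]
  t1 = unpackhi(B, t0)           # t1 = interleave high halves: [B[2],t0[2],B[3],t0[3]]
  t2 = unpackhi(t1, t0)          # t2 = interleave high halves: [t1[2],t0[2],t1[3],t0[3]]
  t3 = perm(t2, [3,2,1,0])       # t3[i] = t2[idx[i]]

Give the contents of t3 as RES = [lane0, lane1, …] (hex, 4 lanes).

→ t0 |ca|c9|60|2f|
→ t1 |60|60|74|2f|
→ t2 |74|60|2f|2f|
→ t3 |2f|2f|60|74|

RES = [ 0x2f  0x2f  0x60  0x74 ]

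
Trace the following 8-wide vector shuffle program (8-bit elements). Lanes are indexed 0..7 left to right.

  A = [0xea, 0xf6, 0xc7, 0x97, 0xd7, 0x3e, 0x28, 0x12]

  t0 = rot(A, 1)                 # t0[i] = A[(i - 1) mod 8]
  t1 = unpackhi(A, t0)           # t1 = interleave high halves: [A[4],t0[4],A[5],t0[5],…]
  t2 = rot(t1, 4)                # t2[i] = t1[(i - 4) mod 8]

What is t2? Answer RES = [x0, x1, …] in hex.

RES = [ 0x28  0x3e  0x12  0x28  0xd7  0x97  0x3e  0xd7 ]

  t0: 12 ea f6 c7 97 d7 3e 28
  t1: d7 97 3e d7 28 3e 12 28
  t2: 28 3e 12 28 d7 97 3e d7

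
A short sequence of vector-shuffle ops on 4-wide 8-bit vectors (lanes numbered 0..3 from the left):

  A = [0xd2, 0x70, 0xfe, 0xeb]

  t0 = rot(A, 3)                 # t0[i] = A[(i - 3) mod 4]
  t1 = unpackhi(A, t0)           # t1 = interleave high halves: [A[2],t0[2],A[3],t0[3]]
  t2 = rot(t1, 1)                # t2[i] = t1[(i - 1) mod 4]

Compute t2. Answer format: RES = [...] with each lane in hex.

RES = [ 0xd2  0xfe  0xeb  0xeb ]

  t0: 70 fe eb d2
  t1: fe eb eb d2
  t2: d2 fe eb eb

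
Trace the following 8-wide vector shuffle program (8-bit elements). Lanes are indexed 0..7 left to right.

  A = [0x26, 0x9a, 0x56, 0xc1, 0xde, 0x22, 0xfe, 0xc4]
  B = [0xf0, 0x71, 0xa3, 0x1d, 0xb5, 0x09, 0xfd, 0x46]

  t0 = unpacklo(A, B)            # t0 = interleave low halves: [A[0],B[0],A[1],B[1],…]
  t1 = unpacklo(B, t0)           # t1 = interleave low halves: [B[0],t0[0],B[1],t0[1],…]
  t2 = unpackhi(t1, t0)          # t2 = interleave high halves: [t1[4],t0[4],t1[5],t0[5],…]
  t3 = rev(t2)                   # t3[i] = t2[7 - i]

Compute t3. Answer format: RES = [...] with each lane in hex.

  t0: 26 f0 9a 71 56 a3 c1 1d
  t1: f0 26 71 f0 a3 9a 1d 71
  t2: a3 56 9a a3 1d c1 71 1d
  t3: 1d 71 c1 1d a3 9a 56 a3

RES = [0x1d, 0x71, 0xc1, 0x1d, 0xa3, 0x9a, 0x56, 0xa3]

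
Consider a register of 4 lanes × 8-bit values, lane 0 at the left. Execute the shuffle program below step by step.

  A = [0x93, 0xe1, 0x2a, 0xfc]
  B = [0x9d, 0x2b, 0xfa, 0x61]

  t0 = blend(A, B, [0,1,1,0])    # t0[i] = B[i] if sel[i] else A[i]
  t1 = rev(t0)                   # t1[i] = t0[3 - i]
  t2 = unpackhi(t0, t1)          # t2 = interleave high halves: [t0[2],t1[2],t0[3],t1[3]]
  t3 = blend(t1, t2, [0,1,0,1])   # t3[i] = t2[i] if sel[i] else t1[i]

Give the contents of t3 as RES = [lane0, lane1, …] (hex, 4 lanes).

t0 = [0x93, 0x2b, 0xfa, 0xfc]
t1 = [0xfc, 0xfa, 0x2b, 0x93]
t2 = [0xfa, 0x2b, 0xfc, 0x93]
t3 = [0xfc, 0x2b, 0x2b, 0x93]

RES = [ 0xfc  0x2b  0x2b  0x93 ]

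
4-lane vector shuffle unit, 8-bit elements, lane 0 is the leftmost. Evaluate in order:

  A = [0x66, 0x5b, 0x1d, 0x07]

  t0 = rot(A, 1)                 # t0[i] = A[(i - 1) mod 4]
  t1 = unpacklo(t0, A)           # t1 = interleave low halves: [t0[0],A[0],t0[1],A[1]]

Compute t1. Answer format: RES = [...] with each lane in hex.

RES = [0x07, 0x66, 0x66, 0x5b]

→ t0 |07|66|5b|1d|
→ t1 |07|66|66|5b|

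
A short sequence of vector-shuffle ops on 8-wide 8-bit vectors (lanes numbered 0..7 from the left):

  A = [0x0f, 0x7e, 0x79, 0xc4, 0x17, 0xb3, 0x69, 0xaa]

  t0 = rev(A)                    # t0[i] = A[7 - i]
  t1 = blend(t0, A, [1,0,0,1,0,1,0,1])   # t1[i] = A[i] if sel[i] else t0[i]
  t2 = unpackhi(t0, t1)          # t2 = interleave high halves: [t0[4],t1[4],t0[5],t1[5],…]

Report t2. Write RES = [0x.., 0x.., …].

t0 = [0xaa, 0x69, 0xb3, 0x17, 0xc4, 0x79, 0x7e, 0x0f]
t1 = [0x0f, 0x69, 0xb3, 0xc4, 0xc4, 0xb3, 0x7e, 0xaa]
t2 = [0xc4, 0xc4, 0x79, 0xb3, 0x7e, 0x7e, 0x0f, 0xaa]

RES = [0xc4, 0xc4, 0x79, 0xb3, 0x7e, 0x7e, 0x0f, 0xaa]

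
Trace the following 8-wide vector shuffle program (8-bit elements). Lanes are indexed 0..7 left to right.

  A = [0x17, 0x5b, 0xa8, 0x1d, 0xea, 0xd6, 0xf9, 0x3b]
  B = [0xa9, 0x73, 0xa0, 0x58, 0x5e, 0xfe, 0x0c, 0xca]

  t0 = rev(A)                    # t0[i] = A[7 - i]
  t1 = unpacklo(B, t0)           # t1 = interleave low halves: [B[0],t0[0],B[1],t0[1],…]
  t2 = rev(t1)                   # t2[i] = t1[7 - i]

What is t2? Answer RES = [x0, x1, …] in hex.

RES = [0xea, 0x58, 0xd6, 0xa0, 0xf9, 0x73, 0x3b, 0xa9]

t0 = [0x3b, 0xf9, 0xd6, 0xea, 0x1d, 0xa8, 0x5b, 0x17]
t1 = [0xa9, 0x3b, 0x73, 0xf9, 0xa0, 0xd6, 0x58, 0xea]
t2 = [0xea, 0x58, 0xd6, 0xa0, 0xf9, 0x73, 0x3b, 0xa9]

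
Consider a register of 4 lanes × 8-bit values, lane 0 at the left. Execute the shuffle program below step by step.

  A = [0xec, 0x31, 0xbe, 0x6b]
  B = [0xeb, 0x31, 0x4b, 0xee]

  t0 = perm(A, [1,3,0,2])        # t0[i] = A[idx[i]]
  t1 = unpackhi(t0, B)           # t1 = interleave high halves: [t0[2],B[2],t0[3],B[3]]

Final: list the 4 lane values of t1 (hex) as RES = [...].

RES = [0xec, 0x4b, 0xbe, 0xee]

t0 = [0x31, 0x6b, 0xec, 0xbe]
t1 = [0xec, 0x4b, 0xbe, 0xee]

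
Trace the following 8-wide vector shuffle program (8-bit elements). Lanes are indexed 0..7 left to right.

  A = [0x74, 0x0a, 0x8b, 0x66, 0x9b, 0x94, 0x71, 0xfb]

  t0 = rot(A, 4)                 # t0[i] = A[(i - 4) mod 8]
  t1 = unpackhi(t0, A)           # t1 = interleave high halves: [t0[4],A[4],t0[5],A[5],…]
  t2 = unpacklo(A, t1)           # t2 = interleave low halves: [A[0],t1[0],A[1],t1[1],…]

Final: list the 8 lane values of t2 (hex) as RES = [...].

RES = [ 0x74  0x74  0x0a  0x9b  0x8b  0x0a  0x66  0x94 ]

t0 = [0x9b, 0x94, 0x71, 0xfb, 0x74, 0x0a, 0x8b, 0x66]
t1 = [0x74, 0x9b, 0x0a, 0x94, 0x8b, 0x71, 0x66, 0xfb]
t2 = [0x74, 0x74, 0x0a, 0x9b, 0x8b, 0x0a, 0x66, 0x94]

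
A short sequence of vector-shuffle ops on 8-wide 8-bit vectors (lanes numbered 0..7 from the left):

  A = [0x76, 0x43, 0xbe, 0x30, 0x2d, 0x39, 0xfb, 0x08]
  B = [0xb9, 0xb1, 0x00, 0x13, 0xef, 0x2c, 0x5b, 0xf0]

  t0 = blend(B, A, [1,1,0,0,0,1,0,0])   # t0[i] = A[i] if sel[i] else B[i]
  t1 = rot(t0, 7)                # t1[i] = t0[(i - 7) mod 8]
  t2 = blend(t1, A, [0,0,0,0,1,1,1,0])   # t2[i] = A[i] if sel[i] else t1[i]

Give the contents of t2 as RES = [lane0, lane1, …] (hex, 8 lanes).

RES = [0x43, 0x00, 0x13, 0xef, 0x2d, 0x39, 0xfb, 0x76]

t0 = [0x76, 0x43, 0x00, 0x13, 0xef, 0x39, 0x5b, 0xf0]
t1 = [0x43, 0x00, 0x13, 0xef, 0x39, 0x5b, 0xf0, 0x76]
t2 = [0x43, 0x00, 0x13, 0xef, 0x2d, 0x39, 0xfb, 0x76]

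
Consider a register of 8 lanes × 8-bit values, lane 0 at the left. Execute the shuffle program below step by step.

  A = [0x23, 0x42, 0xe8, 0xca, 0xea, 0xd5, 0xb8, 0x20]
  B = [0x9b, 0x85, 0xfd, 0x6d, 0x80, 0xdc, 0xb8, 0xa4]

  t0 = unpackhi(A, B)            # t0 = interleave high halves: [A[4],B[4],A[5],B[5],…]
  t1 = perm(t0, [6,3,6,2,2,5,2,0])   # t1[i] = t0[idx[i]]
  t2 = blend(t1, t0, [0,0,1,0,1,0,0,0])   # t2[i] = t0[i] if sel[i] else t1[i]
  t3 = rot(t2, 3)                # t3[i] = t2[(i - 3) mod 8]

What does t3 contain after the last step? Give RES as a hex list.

RES = [ 0xb8  0xd5  0xea  0x20  0xdc  0xd5  0xd5  0xb8 ]

→ t0 |ea|80|d5|dc|b8|b8|20|a4|
→ t1 |20|dc|20|d5|d5|b8|d5|ea|
→ t2 |20|dc|d5|d5|b8|b8|d5|ea|
→ t3 |b8|d5|ea|20|dc|d5|d5|b8|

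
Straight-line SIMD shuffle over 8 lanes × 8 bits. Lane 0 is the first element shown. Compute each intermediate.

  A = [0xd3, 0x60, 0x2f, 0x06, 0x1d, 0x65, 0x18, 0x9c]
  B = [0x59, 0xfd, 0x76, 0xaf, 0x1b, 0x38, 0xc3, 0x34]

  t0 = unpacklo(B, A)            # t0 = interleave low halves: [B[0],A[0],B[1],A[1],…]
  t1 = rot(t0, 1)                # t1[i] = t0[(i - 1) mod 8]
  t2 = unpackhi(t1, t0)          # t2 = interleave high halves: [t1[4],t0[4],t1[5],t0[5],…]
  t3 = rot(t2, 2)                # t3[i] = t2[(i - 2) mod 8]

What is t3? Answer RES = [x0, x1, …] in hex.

RES = [0xaf, 0x06, 0x60, 0x76, 0x76, 0x2f, 0x2f, 0xaf]

  t0: 59 d3 fd 60 76 2f af 06
  t1: 06 59 d3 fd 60 76 2f af
  t2: 60 76 76 2f 2f af af 06
  t3: af 06 60 76 76 2f 2f af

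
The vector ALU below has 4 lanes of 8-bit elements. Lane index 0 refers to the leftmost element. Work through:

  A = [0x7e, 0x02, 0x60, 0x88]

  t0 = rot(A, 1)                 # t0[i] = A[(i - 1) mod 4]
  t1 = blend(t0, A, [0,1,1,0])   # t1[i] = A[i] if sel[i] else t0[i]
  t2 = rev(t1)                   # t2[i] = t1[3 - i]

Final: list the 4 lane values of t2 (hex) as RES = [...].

→ t0 |88|7e|02|60|
→ t1 |88|02|60|60|
→ t2 |60|60|02|88|

RES = [ 0x60  0x60  0x02  0x88 ]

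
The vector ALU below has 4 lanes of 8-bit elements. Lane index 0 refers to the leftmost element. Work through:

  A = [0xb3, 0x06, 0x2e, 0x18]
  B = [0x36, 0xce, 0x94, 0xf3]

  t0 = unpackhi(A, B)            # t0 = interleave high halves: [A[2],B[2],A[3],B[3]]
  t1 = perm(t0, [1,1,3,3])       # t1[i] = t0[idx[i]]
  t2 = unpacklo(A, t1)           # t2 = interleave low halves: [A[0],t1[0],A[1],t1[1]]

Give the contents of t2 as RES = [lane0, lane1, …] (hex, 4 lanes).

t0 = [0x2e, 0x94, 0x18, 0xf3]
t1 = [0x94, 0x94, 0xf3, 0xf3]
t2 = [0xb3, 0x94, 0x06, 0x94]

RES = [0xb3, 0x94, 0x06, 0x94]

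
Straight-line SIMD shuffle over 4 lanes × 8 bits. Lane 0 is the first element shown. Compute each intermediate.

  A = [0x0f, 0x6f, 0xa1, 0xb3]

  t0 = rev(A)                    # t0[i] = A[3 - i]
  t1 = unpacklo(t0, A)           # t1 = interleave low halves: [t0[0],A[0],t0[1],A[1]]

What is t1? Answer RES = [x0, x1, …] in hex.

  t0: b3 a1 6f 0f
  t1: b3 0f a1 6f

RES = [ 0xb3  0x0f  0xa1  0x6f ]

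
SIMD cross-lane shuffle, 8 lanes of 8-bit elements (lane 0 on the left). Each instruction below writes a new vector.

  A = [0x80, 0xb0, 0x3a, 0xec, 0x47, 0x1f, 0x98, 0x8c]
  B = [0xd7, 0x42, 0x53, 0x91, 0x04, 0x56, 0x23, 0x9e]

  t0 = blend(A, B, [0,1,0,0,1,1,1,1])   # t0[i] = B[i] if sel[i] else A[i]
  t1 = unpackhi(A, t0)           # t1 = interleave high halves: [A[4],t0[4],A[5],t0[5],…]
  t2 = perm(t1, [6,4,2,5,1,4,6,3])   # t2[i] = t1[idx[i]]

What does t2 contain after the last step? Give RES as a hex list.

t0 = [0x80, 0x42, 0x3a, 0xec, 0x04, 0x56, 0x23, 0x9e]
t1 = [0x47, 0x04, 0x1f, 0x56, 0x98, 0x23, 0x8c, 0x9e]
t2 = [0x8c, 0x98, 0x1f, 0x23, 0x04, 0x98, 0x8c, 0x56]

RES = [0x8c, 0x98, 0x1f, 0x23, 0x04, 0x98, 0x8c, 0x56]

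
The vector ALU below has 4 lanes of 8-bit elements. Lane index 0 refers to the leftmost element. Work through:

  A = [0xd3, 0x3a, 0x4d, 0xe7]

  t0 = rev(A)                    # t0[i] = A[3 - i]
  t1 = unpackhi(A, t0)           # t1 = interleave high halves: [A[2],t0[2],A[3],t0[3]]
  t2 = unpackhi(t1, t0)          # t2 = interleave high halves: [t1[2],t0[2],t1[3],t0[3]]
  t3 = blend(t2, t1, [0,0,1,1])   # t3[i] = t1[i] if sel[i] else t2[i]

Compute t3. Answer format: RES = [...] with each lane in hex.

  t0: e7 4d 3a d3
  t1: 4d 3a e7 d3
  t2: e7 3a d3 d3
  t3: e7 3a e7 d3

RES = [ 0xe7  0x3a  0xe7  0xd3 ]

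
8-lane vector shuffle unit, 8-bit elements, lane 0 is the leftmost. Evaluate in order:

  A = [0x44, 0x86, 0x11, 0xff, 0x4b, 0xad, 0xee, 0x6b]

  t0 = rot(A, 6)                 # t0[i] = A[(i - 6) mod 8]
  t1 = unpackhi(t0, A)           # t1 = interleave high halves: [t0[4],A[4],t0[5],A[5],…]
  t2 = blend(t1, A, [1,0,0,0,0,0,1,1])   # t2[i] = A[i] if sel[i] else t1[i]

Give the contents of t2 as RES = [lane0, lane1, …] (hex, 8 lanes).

t0 = [0x11, 0xff, 0x4b, 0xad, 0xee, 0x6b, 0x44, 0x86]
t1 = [0xee, 0x4b, 0x6b, 0xad, 0x44, 0xee, 0x86, 0x6b]
t2 = [0x44, 0x4b, 0x6b, 0xad, 0x44, 0xee, 0xee, 0x6b]

RES = [0x44, 0x4b, 0x6b, 0xad, 0x44, 0xee, 0xee, 0x6b]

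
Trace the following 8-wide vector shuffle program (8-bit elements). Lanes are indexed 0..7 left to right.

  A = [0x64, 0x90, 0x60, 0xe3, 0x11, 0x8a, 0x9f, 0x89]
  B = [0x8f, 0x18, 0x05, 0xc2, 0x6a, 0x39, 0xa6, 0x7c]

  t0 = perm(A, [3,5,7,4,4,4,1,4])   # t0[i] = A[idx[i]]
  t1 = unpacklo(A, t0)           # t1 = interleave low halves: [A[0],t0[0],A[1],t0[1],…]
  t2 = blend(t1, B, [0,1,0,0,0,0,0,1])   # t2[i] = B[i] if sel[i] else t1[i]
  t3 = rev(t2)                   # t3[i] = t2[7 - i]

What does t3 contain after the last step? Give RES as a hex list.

RES = [0x7c, 0xe3, 0x89, 0x60, 0x8a, 0x90, 0x18, 0x64]

→ t0 |e3|8a|89|11|11|11|90|11|
→ t1 |64|e3|90|8a|60|89|e3|11|
→ t2 |64|18|90|8a|60|89|e3|7c|
→ t3 |7c|e3|89|60|8a|90|18|64|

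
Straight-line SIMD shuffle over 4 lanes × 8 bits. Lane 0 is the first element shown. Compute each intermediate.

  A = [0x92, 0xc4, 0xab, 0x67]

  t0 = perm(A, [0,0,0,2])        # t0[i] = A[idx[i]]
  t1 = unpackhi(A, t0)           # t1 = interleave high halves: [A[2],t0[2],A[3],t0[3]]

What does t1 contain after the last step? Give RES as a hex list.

RES = [0xab, 0x92, 0x67, 0xab]

  t0: 92 92 92 ab
  t1: ab 92 67 ab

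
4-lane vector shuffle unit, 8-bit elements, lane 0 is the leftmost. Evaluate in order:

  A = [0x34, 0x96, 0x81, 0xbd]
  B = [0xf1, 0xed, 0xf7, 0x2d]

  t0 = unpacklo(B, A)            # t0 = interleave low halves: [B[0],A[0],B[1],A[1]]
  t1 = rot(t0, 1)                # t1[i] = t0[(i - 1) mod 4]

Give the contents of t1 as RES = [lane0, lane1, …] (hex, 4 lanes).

  t0: f1 34 ed 96
  t1: 96 f1 34 ed

RES = [0x96, 0xf1, 0x34, 0xed]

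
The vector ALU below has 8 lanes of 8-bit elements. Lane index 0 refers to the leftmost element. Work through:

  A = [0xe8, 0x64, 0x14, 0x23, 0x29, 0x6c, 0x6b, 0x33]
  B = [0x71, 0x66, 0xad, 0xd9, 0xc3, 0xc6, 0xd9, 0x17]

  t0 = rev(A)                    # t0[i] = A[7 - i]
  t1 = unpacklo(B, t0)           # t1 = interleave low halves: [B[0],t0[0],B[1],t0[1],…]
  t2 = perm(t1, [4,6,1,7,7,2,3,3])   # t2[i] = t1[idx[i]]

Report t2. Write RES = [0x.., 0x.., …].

RES = [0xad, 0xd9, 0x33, 0x29, 0x29, 0x66, 0x6b, 0x6b]

→ t0 |33|6b|6c|29|23|14|64|e8|
→ t1 |71|33|66|6b|ad|6c|d9|29|
→ t2 |ad|d9|33|29|29|66|6b|6b|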